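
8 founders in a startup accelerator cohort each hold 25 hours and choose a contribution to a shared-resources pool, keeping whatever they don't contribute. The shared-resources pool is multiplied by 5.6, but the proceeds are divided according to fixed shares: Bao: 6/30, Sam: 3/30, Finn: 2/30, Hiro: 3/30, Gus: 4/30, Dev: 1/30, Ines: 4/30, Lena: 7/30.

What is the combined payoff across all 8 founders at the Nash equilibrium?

430.00 hours

Each unit j contributes comes back to j as 5.6 × (j's share), so j prefers to contribute only if that share exceeds 1/5.6 = 0.1786; otherwise keeping the unit dominates.
The shares above 0.1786 belong to Bao and Lena, contributing 25 each; the remaining 6 contribute 0. Total contributed: 50.
The shared-resources pool pays out 5.6 × 50 = 280.00 in total (split across the unequal shares, but the aggregate is all that matters for the group sum).
The 6 free-riders keep 25 each, adding 150. Group total = 150 + 280.00 = 430.00.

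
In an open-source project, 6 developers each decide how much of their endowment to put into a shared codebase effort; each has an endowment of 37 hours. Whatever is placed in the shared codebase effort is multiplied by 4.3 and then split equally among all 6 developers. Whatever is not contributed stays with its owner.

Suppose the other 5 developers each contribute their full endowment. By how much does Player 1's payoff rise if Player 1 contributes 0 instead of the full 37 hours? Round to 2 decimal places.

Switching from a contribution of 37 to 0 lets Player 1 keep an extra 37 hours, but lowers the shared codebase effort by 37, which costs Player 1 their own share of that drop: 4.3/6 × 37 = 26.52.
Net gain = 37 − 26.52 = 10.48. The private return per contributed unit (0.7167) is below 1, so free-riding is indeed the best response regardless of what the others do.

10.48 hours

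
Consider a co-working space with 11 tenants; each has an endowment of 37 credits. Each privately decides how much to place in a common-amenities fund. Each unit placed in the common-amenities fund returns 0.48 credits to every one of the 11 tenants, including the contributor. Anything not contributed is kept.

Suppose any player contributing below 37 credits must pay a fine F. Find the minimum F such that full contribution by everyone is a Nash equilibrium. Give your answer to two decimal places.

19.24 credits

Given the others contribute fully, the best deviation is to contribute 0 (any partial contribution still incurs the fine and gives up units whose private return 0.48 is below 1).
Deviating from 37 to 0 saves 37 credits but forfeits the deviator's share of the drop in the common-amenities fund: 0.48 × 37 = 17.76.
So the deviation gain is 37 − 17.76 = 19.24, and the fine must be at least 19.24 credits to wipe it out.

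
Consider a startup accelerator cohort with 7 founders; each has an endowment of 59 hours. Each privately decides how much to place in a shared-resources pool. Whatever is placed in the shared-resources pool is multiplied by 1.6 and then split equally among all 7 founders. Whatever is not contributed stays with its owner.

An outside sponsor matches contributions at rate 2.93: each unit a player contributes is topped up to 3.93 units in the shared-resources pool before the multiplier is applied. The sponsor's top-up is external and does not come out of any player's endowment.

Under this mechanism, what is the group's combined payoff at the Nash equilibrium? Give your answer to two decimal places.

413.00 hours

The effective private return is 1.6 × 3.93 / 7 = 0.8983, which is still under 1, so the mechanism doesn't change anyone's dominant strategy: zero contribution.
Everyone keeps their endowment and the group total is 7 × 59 = 413.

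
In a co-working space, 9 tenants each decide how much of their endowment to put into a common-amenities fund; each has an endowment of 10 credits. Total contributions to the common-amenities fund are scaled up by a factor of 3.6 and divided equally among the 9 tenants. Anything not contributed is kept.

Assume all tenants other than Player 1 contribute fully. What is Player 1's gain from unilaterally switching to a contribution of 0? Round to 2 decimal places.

Switching from a contribution of 10 to 0 lets Player 1 keep an extra 10 credits, but lowers the common-amenities fund by 10, which costs Player 1 their own share of that drop: 3.6/9 × 10 = 4.00.
Net gain = 10 − 4.00 = 6.00. The private return per contributed unit (0.4000) is below 1, so free-riding is indeed the best response regardless of what the others do.

6.00 credits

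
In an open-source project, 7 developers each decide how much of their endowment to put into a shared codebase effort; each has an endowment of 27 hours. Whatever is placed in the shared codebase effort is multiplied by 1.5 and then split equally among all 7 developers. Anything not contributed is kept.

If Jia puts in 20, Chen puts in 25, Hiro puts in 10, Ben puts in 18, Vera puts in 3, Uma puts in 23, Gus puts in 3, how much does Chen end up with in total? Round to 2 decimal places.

Total contributed: 20 + 25 + 10 + 18 + 3 + 23 + 3 = 102.
Each receives 1.5 × 102 / 7 = 21.86 from the shared codebase effort.
Chen keeps 27 − 25 = 2, so Chen's payoff is 2 + 21.86 = 23.86.

23.86 hours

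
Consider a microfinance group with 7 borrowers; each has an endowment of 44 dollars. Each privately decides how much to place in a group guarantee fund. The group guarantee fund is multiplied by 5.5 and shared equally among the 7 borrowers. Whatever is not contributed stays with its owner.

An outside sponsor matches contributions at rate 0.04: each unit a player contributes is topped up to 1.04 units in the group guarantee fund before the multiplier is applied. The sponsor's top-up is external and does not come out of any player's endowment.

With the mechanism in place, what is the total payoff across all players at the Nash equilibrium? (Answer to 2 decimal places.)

With the mechanism, a contributed unit returns 5.5 × 1.04 / 7 = 0.8171 per unit of net cost — still below 1 — so contributing 0 remains dominant for every player.
Everyone keeps their endowment and the group total is 7 × 44 = 308.

308.00 dollars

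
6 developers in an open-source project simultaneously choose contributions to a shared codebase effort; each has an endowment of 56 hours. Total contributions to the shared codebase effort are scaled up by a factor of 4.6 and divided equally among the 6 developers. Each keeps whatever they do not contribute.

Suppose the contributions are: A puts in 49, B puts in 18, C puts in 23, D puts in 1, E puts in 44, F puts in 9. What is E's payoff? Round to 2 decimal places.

122.40 hours

Total contributed: 49 + 18 + 23 + 1 + 44 + 9 = 144.
Each receives 4.6 × 144 / 6 = 110.40 from the shared codebase effort.
E keeps 56 − 44 = 12, so E's payoff is 12 + 110.40 = 122.40.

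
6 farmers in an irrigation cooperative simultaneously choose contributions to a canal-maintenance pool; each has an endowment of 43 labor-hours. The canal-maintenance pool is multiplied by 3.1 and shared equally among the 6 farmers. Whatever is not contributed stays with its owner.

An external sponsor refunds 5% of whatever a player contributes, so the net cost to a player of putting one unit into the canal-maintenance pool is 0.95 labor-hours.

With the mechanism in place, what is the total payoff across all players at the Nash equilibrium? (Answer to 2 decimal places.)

Even with the mechanism, each unit contributed returns only (3.1/6) / 0.95 = 0.5439 per unit of net cost, so contributing nothing is still dominant.
At the Nash equilibrium no one contributes; group total payoff = 6 × 43 = 258.

258.00 labor-hours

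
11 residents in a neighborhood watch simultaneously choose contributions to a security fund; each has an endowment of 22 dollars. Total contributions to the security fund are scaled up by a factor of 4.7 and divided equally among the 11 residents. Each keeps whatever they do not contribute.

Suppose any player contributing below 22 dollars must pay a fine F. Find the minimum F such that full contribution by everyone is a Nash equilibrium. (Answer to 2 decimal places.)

Given the others contribute fully, the best deviation is to contribute 0 (any partial contribution still incurs the fine and gives up units whose private return 0.4273 is below 1).
Deviating from 22 to 0 saves 22 dollars but forfeits the deviator's share of the drop in the security fund: 4.7/11 × 22 = 9.40.
So the deviation gain is 22 − 9.40 = 12.60, and the fine must be at least 12.60 dollars to wipe it out.

12.60 dollars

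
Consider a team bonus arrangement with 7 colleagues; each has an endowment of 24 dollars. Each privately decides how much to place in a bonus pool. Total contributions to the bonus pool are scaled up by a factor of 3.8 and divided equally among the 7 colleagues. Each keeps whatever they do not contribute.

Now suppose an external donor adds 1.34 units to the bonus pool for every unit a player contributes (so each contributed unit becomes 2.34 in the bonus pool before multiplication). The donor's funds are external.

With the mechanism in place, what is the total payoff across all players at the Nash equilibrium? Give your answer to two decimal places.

1493.86 dollars

The effective private return per unit is now 3.8 × 2.34 / 7 = 1.2703 > 1, so every player's dominant strategy flips to full contribution.
So the Nash equilibrium is full contribution by all 7; the group earns 3.8 × 2.34 × 168 = 1493.86.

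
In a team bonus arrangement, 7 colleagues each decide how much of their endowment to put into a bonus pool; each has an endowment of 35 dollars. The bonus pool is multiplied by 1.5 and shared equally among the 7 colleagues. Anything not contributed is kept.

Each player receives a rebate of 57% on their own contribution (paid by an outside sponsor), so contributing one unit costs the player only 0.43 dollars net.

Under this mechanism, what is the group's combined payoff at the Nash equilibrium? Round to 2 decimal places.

245.00 dollars

Even with the mechanism, each unit contributed returns only (1.5/7) / 0.43 = 0.4983 per unit of net cost, so contributing nothing is still dominant.
At the Nash equilibrium no one contributes; group total payoff = 7 × 35 = 245.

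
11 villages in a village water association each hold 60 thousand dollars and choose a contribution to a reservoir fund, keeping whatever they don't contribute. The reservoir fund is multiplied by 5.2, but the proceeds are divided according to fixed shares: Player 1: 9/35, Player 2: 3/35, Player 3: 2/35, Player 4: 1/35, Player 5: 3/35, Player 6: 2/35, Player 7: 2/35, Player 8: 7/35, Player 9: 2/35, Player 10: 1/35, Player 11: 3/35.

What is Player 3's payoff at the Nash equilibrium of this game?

Player j's private return per contributed unit is 5.2 × (j's share). Contributing is weakly dominant for j when that share is at least 1/5.2 = 0.1923, and contributing 0 is dominant otherwise.
The shares above 0.1923 belong to Player 1 and Player 8, contributing 60 each; the remaining 9 contribute 0. Total contributed: 120.
Player 3 keeps 60 and receives 5.2 × 120 × 2/35 = 35.66 from the reservoir fund, for a payoff of 95.66.

95.66 thousand dollars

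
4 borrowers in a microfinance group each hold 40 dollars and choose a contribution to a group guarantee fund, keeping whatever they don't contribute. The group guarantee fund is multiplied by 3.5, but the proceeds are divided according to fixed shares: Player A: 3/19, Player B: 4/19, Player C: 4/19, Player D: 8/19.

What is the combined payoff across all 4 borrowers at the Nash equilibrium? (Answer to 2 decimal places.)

For player j, contributing a unit is worthwhile iff 3.5 × (j's share) ≥ 1, i.e. iff j's share is at least 0.2857.
The only share above 0.2857 is Player D's 8/19, contributing 40; the remaining 3 contribute 0. Total contributed: 40.
The group guarantee fund pays out 3.5 × 40 = 140.00 in total (split across the unequal shares, but the aggregate is all that matters for the group sum).
The 3 free-riders keep 40 each, adding 120. Group total = 120 + 140.00 = 260.00.

260.00 dollars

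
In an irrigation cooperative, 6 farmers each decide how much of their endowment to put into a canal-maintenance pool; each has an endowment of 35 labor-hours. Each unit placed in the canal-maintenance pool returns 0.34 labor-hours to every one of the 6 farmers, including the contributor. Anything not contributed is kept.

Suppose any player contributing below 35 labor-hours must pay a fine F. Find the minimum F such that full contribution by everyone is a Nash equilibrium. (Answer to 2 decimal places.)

23.10 labor-hours

Given the others contribute fully, the best deviation is to contribute 0 (any partial contribution still incurs the fine and gives up units whose private return 0.34 is below 1).
Deviating from 35 to 0 saves 35 labor-hours but forfeits the deviator's share of the drop in the canal-maintenance pool: 0.34 × 35 = 11.90.
So the deviation gain is 35 − 11.90 = 23.10, and the fine must be at least 23.10 labor-hours to wipe it out.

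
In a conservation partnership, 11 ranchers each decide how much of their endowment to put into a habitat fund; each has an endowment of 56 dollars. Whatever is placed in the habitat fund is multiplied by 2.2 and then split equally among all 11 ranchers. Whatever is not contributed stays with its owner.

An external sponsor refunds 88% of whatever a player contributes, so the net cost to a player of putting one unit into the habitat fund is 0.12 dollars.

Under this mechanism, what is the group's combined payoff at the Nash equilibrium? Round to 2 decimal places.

With the mechanism, a contributed unit returns (2.2/11) / 0.12 = 1.6667 per unit of net cost to the contributor — now above 1 — so contributing fully is weakly dominant for every player.
So the Nash equilibrium is full contribution by all 11; the group earns 11 × (56 × 0.88 + 2.2 × 56) = 1897.28.

1897.28 dollars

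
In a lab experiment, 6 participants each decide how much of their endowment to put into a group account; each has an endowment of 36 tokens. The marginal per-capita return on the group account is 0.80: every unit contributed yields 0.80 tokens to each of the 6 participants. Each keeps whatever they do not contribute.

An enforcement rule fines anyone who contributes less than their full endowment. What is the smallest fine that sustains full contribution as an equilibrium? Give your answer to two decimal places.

Given the others contribute fully, the best deviation is to contribute 0 (any partial contribution still incurs the fine and gives up units whose private return 0.80 is below 1).
Deviating from 36 to 0 saves 36 tokens but forfeits the deviator's share of the drop in the group account: 0.80 × 36 = 28.80.
So the deviation gain is 36 − 28.80 = 7.20, and the fine must be at least 7.20 tokens to wipe it out.

7.20 tokens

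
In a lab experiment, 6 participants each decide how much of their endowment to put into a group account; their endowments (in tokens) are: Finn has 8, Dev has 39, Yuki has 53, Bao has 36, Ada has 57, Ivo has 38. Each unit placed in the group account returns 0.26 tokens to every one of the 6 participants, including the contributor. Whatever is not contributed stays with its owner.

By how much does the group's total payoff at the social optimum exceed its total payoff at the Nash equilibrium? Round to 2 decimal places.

129.36 tokens

The private return per contributed unit is 0.26 < 1 for everyone, so the Nash equilibrium is zero contribution and the group total is Σ E_j = 8 + 39 + 53 + 36 + 57 + 38 = 231.
Each contributed unit returns 1.560 to the group, so the social optimum is full contribution by everyone: group total = 1.560 × 231 = 360.36.
Efficiency loss = (1.560 − 1) × 231 = 129.36.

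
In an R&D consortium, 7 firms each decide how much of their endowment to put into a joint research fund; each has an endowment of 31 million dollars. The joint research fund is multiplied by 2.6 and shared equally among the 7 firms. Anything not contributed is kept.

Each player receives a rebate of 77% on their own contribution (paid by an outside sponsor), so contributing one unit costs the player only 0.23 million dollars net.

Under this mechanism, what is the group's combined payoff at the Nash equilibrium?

With the mechanism, a contributed unit returns (2.6/7) / 0.23 = 1.6149 per unit of net cost to the contributor — now above 1 — so contributing fully is weakly dominant for every player.
So the Nash equilibrium is full contribution by all 7; the group earns 7 × (31 × 0.77 + 2.6 × 31) = 731.29.

731.29 million dollars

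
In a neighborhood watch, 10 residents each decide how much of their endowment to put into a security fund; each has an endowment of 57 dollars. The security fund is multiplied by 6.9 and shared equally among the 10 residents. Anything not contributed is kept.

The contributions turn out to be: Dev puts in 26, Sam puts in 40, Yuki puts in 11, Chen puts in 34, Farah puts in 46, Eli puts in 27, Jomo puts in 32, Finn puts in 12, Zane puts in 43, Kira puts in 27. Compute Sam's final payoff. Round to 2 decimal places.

Total contributed: 26 + 40 + 11 + 34 + 46 + 27 + 32 + 12 + 43 + 27 = 298.
Each receives 6.9 × 298 / 10 = 205.62 from the security fund.
Sam keeps 57 − 40 = 17, so Sam's payoff is 17 + 205.62 = 222.62.

222.62 dollars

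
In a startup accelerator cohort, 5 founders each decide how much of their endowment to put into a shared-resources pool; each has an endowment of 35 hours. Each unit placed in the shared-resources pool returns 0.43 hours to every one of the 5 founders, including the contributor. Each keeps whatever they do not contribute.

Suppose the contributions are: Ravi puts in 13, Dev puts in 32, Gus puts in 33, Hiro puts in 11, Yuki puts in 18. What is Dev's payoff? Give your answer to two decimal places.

49.01 hours

Total contributed: 13 + 32 + 33 + 11 + 18 = 107.
Each receives 0.43 × 107 = 46.01 from the shared-resources pool.
Dev keeps 35 − 32 = 3, so Dev's payoff is 3 + 46.01 = 49.01.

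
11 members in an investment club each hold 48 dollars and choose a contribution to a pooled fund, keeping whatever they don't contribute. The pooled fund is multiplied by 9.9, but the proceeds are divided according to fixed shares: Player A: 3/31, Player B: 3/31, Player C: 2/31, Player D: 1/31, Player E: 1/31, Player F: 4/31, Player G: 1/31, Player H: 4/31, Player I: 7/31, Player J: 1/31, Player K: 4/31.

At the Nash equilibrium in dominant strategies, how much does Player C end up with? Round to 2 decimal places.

Player j's private return per contributed unit is 9.9 × (j's share). Contributing is weakly dominant for j when that share is at least 1/9.9 = 0.1010, and contributing 0 is dominant otherwise.
Player F, Player H, Player I and Player K clear that bar, contributing 48 each; the remaining 7 contribute 0. Total contributed: 192.
Player C keeps 48 and receives 9.9 × 192 × 2/31 = 122.63 from the pooled fund, for a payoff of 170.63.

170.63 dollars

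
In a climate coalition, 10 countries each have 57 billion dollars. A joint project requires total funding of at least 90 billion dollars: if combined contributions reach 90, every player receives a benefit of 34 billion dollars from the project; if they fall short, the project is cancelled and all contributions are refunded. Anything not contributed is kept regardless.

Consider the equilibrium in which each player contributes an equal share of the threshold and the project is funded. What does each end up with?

Equal share of the threshold: 90/10 = 9.
At this profile no one gains by cutting their contribution: any cut drops the total below 90, the project is cancelled, contributions are refunded, and the deviator ends with 57, which is less than 57 − 9 + 34 = 82. Contributing more than 9 just wastes the excess. So contributing exactly 9 is a best response.
Each player's payoff: 57 − 9 + 34 = 82.

82 billion dollars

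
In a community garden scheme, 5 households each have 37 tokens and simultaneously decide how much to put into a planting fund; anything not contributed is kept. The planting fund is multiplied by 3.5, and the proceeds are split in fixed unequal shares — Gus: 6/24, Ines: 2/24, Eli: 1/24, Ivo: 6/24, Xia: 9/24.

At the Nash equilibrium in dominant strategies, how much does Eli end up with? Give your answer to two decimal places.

For player j, contributing a unit is worthwhile iff 3.5 × (j's share) ≥ 1, i.e. iff j's share is at least 0.2857.
The only share above 0.2857 is Xia's 9/24, contributing 37; the remaining 4 contribute 0. Total contributed: 37.
Eli keeps 37 and receives 3.5 × 37 × 1/24 = 5.40 from the planting fund, for a payoff of 42.40.

42.40 tokens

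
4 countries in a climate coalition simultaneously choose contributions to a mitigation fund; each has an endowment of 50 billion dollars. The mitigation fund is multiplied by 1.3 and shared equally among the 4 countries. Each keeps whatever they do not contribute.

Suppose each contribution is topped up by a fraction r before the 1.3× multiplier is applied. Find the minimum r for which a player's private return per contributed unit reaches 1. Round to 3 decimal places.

With matching at rate r, one contributed unit becomes (1 + r) in the mitigation fund and returns 1.3 × (1 + r) / 4 to the contributor.
Setting this equal to 1: 1 + r = 4/1.3 = 3.0769.
So the minimum matching rate is r = 3.0769 − 1 = 2.077.

2.077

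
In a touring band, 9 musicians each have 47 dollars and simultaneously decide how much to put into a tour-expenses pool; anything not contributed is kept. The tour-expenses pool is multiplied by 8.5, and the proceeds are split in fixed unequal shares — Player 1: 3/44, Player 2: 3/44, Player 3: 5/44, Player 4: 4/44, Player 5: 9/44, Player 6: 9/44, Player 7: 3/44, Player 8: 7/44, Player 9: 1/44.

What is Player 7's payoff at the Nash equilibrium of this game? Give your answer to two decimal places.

128.72 dollars

Each unit j contributes comes back to j as 8.5 × (j's share), so j prefers to contribute only if that share exceeds 1/8.5 = 0.1176; otherwise keeping the unit dominates.
The shares above 0.1176 belong to Player 5, Player 6 and Player 8, contributing 47 each; the remaining 6 contribute 0. Total contributed: 141.
Player 7 keeps 47 and receives 8.5 × 141 × 3/44 = 81.72 from the tour-expenses pool, for a payoff of 128.72.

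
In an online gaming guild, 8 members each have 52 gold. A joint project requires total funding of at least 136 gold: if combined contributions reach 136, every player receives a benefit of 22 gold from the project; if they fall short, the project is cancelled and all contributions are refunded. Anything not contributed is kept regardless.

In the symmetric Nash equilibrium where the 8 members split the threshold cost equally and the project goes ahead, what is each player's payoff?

Equal share of the threshold: 136/8 = 17.
At this profile no one gains by cutting their contribution: any cut drops the total below 136, the project is cancelled, contributions are refunded, and the deviator ends with 52, which is less than 52 − 17 + 22 = 57. Contributing more than 17 just wastes the excess. So contributing exactly 17 is a best response.
Each player's payoff: 52 − 17 + 22 = 57.

57 gold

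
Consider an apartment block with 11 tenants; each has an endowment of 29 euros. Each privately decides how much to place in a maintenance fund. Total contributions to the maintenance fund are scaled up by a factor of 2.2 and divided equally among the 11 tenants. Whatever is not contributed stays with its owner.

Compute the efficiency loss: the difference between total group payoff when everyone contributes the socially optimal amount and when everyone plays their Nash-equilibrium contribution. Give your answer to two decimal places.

382.80 euros

Each contributed unit returns 2.2/11 = 0.2000 to its contributor — below 1 — so contributing 0 is dominant for every player. At the Nash equilibrium everyone keeps their 29, and the group total is 11 × 29 = 319.
Each contributed unit returns 2.200 to the group as a whole (0.2000 to each of 11 players), which exceeds 1, so the social optimum is full contribution: group total = 2.200 × 319 = 701.80.
Efficiency loss = 701.80 − 319 = 382.80.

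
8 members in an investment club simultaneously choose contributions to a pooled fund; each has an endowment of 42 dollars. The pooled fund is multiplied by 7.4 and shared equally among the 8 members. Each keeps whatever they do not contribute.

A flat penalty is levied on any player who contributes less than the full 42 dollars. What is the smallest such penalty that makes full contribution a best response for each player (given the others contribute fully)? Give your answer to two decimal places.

3.15 dollars

Given the others contribute fully, the best deviation is to contribute 0 (any partial contribution still incurs the fine and gives up units whose private return 0.9250 is below 1).
Deviating from 42 to 0 saves 42 dollars but forfeits the deviator's share of the drop in the pooled fund: 7.4/8 × 42 = 38.85.
So the deviation gain is 42 − 38.85 = 3.15, and the fine must be at least 3.15 dollars to wipe it out.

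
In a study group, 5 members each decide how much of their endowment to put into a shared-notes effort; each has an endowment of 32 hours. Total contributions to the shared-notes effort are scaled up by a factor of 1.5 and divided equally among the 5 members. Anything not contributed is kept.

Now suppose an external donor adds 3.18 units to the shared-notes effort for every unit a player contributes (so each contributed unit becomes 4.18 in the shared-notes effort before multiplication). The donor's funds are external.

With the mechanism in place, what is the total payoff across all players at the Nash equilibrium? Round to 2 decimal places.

1003.20 hours

With the mechanism, a contributed unit returns 1.5 × 4.18 / 5 = 1.2540 per unit of net cost to the contributor — now above 1 — so contributing fully is weakly dominant for every player.
So the Nash equilibrium is full contribution by all 5; the group earns 1.5 × 4.18 × 160 = 1003.20.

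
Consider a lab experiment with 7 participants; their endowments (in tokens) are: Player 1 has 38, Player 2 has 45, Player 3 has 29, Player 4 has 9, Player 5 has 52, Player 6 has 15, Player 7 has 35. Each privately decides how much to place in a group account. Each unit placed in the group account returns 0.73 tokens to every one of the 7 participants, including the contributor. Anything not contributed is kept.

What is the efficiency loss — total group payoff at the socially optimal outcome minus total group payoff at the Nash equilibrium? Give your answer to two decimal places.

The private return per contributed unit is 0.73 < 1 for everyone, so the Nash equilibrium is zero contribution and the group total is Σ E_j = 38 + 45 + 29 + 9 + 52 + 15 + 35 = 223.
Each contributed unit returns 5.110 to the group, so the social optimum is full contribution by everyone: group total = 5.110 × 223 = 1139.53.
Efficiency loss = (5.110 − 1) × 223 = 916.53.

916.53 tokens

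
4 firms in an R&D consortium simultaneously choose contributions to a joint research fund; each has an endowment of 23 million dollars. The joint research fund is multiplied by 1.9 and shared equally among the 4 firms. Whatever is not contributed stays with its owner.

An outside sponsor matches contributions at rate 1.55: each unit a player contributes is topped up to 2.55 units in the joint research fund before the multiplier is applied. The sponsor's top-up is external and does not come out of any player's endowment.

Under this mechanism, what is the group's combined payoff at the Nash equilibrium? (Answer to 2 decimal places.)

445.74 million dollars

The effective private return per unit is now 1.9 × 2.55 / 4 = 1.2113 > 1, so every player's dominant strategy flips to full contribution.
So the Nash equilibrium is full contribution by all 4; the group earns 1.9 × 2.55 × 92 = 445.74.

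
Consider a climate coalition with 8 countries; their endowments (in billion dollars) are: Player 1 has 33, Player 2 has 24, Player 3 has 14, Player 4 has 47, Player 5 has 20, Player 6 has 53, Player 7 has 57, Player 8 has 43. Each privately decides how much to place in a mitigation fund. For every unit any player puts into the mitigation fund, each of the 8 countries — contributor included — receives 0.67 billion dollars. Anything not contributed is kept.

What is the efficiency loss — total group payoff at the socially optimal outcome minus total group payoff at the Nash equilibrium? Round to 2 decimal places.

1268.76 billion dollars

The private return per contributed unit is 0.67 < 1 for everyone, so the Nash equilibrium is zero contribution and the group total is Σ E_j = 33 + 24 + 14 + 47 + 20 + 53 + 57 + 43 = 291.
Each contributed unit returns 5.360 to the group, so the social optimum is full contribution by everyone: group total = 5.360 × 291 = 1559.76.
Efficiency loss = (5.360 − 1) × 291 = 1268.76.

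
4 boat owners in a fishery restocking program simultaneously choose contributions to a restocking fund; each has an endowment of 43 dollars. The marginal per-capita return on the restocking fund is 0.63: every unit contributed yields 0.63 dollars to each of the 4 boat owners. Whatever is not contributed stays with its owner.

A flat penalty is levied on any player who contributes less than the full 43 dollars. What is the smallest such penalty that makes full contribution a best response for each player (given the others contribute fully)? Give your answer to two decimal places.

Given the others contribute fully, the best deviation is to contribute 0 (any partial contribution still incurs the fine and gives up units whose private return 0.63 is below 1).
Deviating from 43 to 0 saves 43 dollars but forfeits the deviator's share of the drop in the restocking fund: 0.63 × 43 = 27.09.
So the deviation gain is 43 − 27.09 = 15.91, and the fine must be at least 15.91 dollars to wipe it out.

15.91 dollars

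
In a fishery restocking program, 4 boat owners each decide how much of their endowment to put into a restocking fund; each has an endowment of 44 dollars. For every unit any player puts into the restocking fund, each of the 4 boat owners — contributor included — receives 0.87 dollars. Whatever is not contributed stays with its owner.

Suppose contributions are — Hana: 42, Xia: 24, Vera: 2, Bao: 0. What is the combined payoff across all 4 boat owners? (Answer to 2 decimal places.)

Total contributed: 42 + 24 + 2 + 0 = 68; total kept: 4 × 44 − 68 = 108.
The restocking fund pays out 0.87 × 4 × 68 = 236.64 in aggregate.
Group total = 108 + 236.64 = 344.64.

344.64 dollars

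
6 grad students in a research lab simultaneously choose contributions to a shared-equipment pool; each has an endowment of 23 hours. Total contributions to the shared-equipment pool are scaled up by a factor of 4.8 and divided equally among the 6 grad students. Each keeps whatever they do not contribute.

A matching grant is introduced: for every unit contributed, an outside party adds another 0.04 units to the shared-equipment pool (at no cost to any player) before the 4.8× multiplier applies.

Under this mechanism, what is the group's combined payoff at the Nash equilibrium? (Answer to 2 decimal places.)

The effective private return is 4.8 × 1.04 / 6 = 0.8320, which is still under 1, so the mechanism doesn't change anyone's dominant strategy: zero contribution.
Everyone keeps their endowment and the group total is 6 × 23 = 138.

138.00 hours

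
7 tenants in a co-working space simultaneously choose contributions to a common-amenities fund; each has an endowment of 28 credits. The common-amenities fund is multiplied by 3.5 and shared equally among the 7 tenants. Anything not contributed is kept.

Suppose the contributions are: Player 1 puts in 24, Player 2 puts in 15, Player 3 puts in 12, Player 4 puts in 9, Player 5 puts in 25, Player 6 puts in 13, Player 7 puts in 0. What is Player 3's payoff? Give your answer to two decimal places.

65.00 credits

Total contributed: 24 + 15 + 12 + 9 + 25 + 13 + 0 = 98.
Each receives 3.5 × 98 / 7 = 49.00 from the common-amenities fund.
Player 3 keeps 28 − 12 = 16, so Player 3's payoff is 16 + 49.00 = 65.00.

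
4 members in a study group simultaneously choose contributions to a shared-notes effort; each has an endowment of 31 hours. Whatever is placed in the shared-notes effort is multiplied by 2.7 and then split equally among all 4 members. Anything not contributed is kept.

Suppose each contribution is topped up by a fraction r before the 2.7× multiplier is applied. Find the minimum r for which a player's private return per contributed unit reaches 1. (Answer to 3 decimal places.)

With matching at rate r, one contributed unit becomes (1 + r) in the shared-notes effort and returns 2.7 × (1 + r) / 4 to the contributor.
Setting this equal to 1: 1 + r = 4/2.7 = 1.4815.
So the minimum matching rate is r = 1.4815 − 1 = 0.481.

0.481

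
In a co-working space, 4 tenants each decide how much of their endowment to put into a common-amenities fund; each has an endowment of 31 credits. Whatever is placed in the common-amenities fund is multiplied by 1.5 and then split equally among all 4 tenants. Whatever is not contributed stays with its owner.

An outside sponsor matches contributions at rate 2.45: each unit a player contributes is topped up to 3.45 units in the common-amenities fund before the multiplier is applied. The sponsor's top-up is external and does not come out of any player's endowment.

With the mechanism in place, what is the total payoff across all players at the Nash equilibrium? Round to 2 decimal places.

Under the mechanism each unit contributed yields 1.5 × 3.45 / 4 = 1.2938 back to its contributor per unit of net cost, which exceeds 1, making full contribution the dominant choice for everyone.
So the Nash equilibrium is full contribution by all 4; the group earns 1.5 × 3.45 × 124 = 641.70.

641.70 credits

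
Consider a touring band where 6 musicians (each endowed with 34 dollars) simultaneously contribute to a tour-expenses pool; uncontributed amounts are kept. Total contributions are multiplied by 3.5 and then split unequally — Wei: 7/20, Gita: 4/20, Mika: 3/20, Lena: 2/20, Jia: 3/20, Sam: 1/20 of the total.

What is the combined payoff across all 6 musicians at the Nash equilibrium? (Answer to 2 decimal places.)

289.00 dollars

Player j's private return per contributed unit is 3.5 × (j's share). Contributing is weakly dominant for j when that share is at least 1/3.5 = 0.2857, and contributing 0 is dominant otherwise.
The only share above 0.2857 is Wei's 7/20, contributing 34; the remaining 5 contribute 0. Total contributed: 34.
The tour-expenses pool pays out 3.5 × 34 = 119.00 in total (split across the unequal shares, but the aggregate is all that matters for the group sum).
The 5 free-riders keep 34 each, adding 170. Group total = 170 + 119.00 = 289.00.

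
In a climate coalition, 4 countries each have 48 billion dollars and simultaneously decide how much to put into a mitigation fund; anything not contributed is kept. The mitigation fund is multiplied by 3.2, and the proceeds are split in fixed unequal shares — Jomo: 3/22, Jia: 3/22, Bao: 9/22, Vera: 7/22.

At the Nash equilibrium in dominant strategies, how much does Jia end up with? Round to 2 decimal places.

89.89 billion dollars

Each unit j contributes comes back to j as 3.2 × (j's share), so j prefers to contribute only if that share exceeds 1/3.2 = 0.3125; otherwise keeping the unit dominates.
Bao and Vera clear that bar, contributing 48 each; the remaining 2 contribute 0. Total contributed: 96.
Jia keeps 48 and receives 3.2 × 96 × 3/22 = 41.89 from the mitigation fund, for a payoff of 89.89.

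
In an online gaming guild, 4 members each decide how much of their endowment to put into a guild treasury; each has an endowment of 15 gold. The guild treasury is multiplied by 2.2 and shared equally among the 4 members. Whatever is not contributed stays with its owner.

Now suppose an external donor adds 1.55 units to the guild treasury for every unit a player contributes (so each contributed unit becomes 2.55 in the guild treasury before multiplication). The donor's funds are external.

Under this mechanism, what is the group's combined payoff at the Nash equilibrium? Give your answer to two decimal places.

336.60 gold

With the mechanism, a contributed unit returns 2.2 × 2.55 / 4 = 1.4025 per unit of net cost to the contributor — now above 1 — so contributing fully is weakly dominant for every player.
So the Nash equilibrium is full contribution by all 4; the group earns 2.2 × 2.55 × 60 = 336.60.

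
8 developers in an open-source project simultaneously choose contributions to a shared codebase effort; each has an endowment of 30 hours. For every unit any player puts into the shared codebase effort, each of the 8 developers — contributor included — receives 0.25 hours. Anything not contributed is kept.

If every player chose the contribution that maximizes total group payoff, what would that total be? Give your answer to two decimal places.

480.00 hours

Each contributed unit returns 2.000 to the group as a whole (0.25 to each of 8 players), which exceeds 1, so the social optimum is full contribution: group total = 2.000 × 240 = 480.00.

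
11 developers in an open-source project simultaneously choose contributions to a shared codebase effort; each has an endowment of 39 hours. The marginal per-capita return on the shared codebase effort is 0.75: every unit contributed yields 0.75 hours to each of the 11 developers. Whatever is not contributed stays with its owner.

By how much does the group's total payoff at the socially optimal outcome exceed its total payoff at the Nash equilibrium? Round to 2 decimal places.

The private return per contributed unit is 0.75 < 1, so contributing 0 is dominant for every player. At the Nash equilibrium everyone keeps their 39, and the group total is 11 × 39 = 429.
Each contributed unit returns 8.250 to the group as a whole (0.75 to each of 11 players), which exceeds 1, so the social optimum is full contribution: group total = 8.250 × 429 = 3539.25.
Efficiency loss = 3539.25 − 429 = 3110.25.

3110.25 hours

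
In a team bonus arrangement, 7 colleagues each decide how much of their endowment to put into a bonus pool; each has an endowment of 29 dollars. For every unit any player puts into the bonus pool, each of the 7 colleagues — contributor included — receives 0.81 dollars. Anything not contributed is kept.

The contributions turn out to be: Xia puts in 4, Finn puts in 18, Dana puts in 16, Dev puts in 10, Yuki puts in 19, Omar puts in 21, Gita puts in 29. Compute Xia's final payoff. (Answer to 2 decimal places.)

Total contributed: 4 + 18 + 16 + 10 + 19 + 21 + 29 = 117.
Each receives 0.81 × 117 = 94.77 from the bonus pool.
Xia keeps 29 − 4 = 25, so Xia's payoff is 25 + 94.77 = 119.77.

119.77 dollars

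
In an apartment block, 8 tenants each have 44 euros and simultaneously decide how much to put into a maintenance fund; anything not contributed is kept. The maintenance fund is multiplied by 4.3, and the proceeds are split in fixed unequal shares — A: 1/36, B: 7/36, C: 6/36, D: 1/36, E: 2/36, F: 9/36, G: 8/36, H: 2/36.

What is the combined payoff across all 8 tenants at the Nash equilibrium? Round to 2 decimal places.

497.20 euros

Each unit j contributes comes back to j as 4.3 × (j's share), so j prefers to contribute only if that share exceeds 1/4.3 = 0.2326; otherwise keeping the unit dominates.
The only share above 0.2326 is F's 9/36, contributing 44; the remaining 7 contribute 0. Total contributed: 44.
The maintenance fund pays out 4.3 × 44 = 189.20 in total (split across the unequal shares, but the aggregate is all that matters for the group sum).
The 7 free-riders keep 44 each, adding 308. Group total = 308 + 189.20 = 497.20.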